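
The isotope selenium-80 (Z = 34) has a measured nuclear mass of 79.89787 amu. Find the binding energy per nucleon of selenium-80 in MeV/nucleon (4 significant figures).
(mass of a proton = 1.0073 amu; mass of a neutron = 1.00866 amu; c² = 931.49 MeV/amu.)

8.717 MeV/nucleon

The nucleus contains 34 protons and 80 − 34 = 46 neutrons.
Σm = 34·m_p + 46·m_n = 34.2482 + 46.39836 = 80.64656 amu
Δm = 80.64656 − 79.89787 = 0.74869 amu
E_B = 0.74869 × 931.49 = 697.397 MeV
BE/A = 697.397 MeV / 80 = 8.717 MeV/nucleon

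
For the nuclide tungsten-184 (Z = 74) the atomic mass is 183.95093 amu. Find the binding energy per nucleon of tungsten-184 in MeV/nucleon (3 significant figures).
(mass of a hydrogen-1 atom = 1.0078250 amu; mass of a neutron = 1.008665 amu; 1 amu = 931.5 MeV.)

8.01 MeV/nucleon

Total constituent mass: 74 × 1.0078250 + 110 × 1.008665 = 185.5322000 amu
The mass defect is 185.5322000 − 183.95093 = 1.5812700 amu.
Binding energy = Δm·c² = 1.5812700 × 931.5 MeV/amu = 1472.95 MeV
Dividing by A = 184 gives 8.005 MeV per nucleon.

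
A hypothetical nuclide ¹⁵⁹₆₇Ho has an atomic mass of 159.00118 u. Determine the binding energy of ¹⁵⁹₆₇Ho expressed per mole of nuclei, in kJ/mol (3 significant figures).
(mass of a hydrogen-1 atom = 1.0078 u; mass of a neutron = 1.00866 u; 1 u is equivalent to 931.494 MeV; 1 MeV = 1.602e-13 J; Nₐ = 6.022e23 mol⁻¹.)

The nucleus contains 67 protons and 159 − 67 = 92 neutrons.
Total constituent mass: 67 × 1.0078 + 92 × 1.00866 = 160.31932 u
Δm = 160.31932 − 159.00118 = 1.31814 u
E_B = 1.31814 × 931.494 = 1227.84 MeV
Per nucleus in joules: 1227.84 MeV × 1.602e-13 J/MeV = 1.9670e-10 J
Per mole: 1.9670e-10 J × 6.022e23 mol⁻¹ = 1.1845e+14 J/mol

1.18e+11 kJ/mol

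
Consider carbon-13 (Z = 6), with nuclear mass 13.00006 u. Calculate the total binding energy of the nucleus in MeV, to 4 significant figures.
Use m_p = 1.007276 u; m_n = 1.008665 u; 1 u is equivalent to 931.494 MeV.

97.11 MeV

Z = 6, so N = A − Z = 13 − 6 = 7.
Σm = 6·m_p + 7·m_n = 6.043656 + 7.060655 = 13.104311 u
The mass defect is 13.104311 − 13.00006 = 0.104251 u.
E_B = 0.104251 × 931.494 = 97.1092 MeV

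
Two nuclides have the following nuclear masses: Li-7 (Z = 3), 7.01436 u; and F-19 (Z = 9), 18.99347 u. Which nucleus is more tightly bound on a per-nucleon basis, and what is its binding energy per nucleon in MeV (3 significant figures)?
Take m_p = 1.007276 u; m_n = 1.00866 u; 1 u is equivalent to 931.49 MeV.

F-19; 7.78 MeV/nucleon

Li-7: Σm = 3(1.007276) + 4(1.00866) = 7.056468 u; Δm = 0.042108 u; E_B = 39.223 MeV; E_B/A = 5.603 MeV
F-19: Σm = 9(1.007276) + 10(1.00866) = 19.152084 u; Δm = 0.158614 u; E_B = 147.75 MeV; E_B/A = 7.776 MeV
F-19 has the higher binding energy per nucleon, so it is the more tightly bound nucleus.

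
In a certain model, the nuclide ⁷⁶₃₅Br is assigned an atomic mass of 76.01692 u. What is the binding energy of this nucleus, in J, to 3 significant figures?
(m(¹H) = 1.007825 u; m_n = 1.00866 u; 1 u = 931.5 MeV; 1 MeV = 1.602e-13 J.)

9.13e-11 J

Z = 35, so N = A − Z = 76 − 35 = 41.
Σm = 35·m(¹H) + 41·m_n = 35.273875 + 41.35506 = 76.628935 u
The mass defect is 76.628935 − 76.01692 = 0.612015 u.
Converting to energy: 0.612015 u × 931.5 MeV/u = 570.092 MeV
In joules: 570.092 MeV × 1.602e-13 J/MeV = 9.1329e-11 J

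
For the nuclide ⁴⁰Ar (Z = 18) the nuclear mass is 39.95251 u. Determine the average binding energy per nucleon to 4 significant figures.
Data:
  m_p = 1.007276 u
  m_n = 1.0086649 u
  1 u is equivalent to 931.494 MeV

8.595 MeV/nucleon

Total constituent mass: 18 × 1.007276 + 22 × 1.0086649 = 40.3215958 u
The mass defect is 40.3215958 − 39.95251 = 0.3690858 u.
Converting to energy: 0.3690858 u × 931.494 MeV/u = 343.801 MeV
Dividing by A = 40 gives 8.595 MeV per nucleon.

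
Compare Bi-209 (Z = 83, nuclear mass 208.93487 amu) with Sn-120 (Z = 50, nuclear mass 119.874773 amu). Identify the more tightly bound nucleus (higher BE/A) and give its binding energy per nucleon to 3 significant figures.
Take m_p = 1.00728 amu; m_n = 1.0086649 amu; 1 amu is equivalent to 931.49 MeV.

Bi-209: Σm = 83(1.00728) + 126(1.0086649) = 210.6960174 amu; Δm = 1.7611474 amu; E_B = 1640.5 MeV; E_B/A = 7.849 MeV
Sn-120: Σm = 50(1.00728) + 70(1.0086649) = 120.9705430 amu; Δm = 1.0957700 amu; E_B = 1020.7 MeV; E_B/A = 8.506 MeV
Sn-120 has the higher binding energy per nucleon, so it is the more tightly bound nucleus.

Sn-120; 8.51 MeV/nucleon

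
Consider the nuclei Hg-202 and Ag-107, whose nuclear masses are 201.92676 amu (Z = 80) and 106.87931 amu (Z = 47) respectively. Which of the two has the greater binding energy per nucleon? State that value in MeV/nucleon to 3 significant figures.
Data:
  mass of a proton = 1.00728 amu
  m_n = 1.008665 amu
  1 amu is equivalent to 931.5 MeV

Ag-107; 8.56 MeV/nucleon

Hg-202: Σm = 80(1.00728) + 122(1.008665) = 203.639530 amu; Δm = 1.712770 amu; E_B = 1595.4 MeV; E_B/A = 7.898 MeV
Ag-107: Σm = 47(1.00728) + 60(1.008665) = 107.862060 amu; Δm = 0.982750 amu; E_B = 915.43 MeV; E_B/A = 8.555 MeV
Ag-107 has the higher binding energy per nucleon, so it is the more tightly bound nucleus.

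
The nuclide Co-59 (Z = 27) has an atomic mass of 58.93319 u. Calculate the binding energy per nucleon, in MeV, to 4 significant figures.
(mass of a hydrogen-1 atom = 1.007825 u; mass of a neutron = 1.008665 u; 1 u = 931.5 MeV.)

With 27 protons and 32 neutrons (A = 59):
Mass of separated nucleons = 27(1.007825) + 32(1.008665) = 27.211275 + 32.277280 = 59.488555 u
Mass defect Δm = 59.488555 − 58.93319 = 0.555365 u
Binding energy = Δm·c² = 0.555365 × 931.5 MeV/u = 517.322 MeV
Dividing by A = 59 gives 8.768 MeV per nucleon.

8.768 MeV/nucleon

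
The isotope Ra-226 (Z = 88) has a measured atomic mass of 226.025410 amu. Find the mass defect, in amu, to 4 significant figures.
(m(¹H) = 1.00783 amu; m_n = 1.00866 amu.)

1.859 amu

The nucleus contains 88 protons and 226 − 88 = 138 neutrons.
Σm = 88·m(¹H) + 138·m_n = 88.68904 + 139.19508 = 227.88412 amu
Δm = 227.88412 − 226.025410 = 1.858710 amu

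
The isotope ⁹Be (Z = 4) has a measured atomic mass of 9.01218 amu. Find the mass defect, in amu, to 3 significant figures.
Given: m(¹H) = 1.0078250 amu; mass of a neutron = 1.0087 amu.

0.0626 amu

With 4 protons and 5 neutrons (A = 9):
Total constituent mass: 4 × 1.0078250 + 5 × 1.0087 = 9.0748000 amu
Δm = 9.0748000 − 9.01218 = 0.0626200 amu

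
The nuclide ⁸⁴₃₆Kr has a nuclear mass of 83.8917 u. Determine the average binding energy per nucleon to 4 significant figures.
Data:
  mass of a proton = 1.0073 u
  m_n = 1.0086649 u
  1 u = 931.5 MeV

The nucleus contains 36 protons and 84 − 36 = 48 neutrons.
Mass of separated nucleons = 36(1.0073) + 48(1.0086649) = 36.2628 + 48.4159152 = 84.6787152 u
Mass defect Δm = 84.6787152 − 83.8917 = 0.7870152 u
Converting to energy: 0.7870152 u × 931.5 MeV/u = 733.105 MeV
BE/A = 733.105 MeV / 84 = 8.727 MeV/nucleon

8.727 MeV/nucleon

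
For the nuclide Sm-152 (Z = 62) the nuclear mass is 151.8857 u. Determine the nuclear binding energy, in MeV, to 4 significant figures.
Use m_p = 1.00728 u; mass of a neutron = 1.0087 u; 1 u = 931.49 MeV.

1256 MeV

Total constituent mass: 62 × 1.00728 + 90 × 1.0087 = 153.23436 u
The mass defect is 153.23436 − 151.8857 = 1.34866 u.
E_B = 1.34866 × 931.49 = 1256.26 MeV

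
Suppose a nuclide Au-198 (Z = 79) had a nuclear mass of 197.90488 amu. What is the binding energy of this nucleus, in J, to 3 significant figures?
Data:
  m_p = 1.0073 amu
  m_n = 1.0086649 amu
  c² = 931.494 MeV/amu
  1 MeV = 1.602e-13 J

Total constituent mass: 79 × 1.0073 + 119 × 1.0086649 = 199.6078231 amu
The mass defect is 199.6078231 − 197.90488 = 1.7029431 amu.
Converting to energy: 1.7029431 amu × 931.494 MeV/amu = 1586.28 MeV
In joules: 1586.28 MeV × 1.602e-13 J/MeV = 2.5412e-10 J

2.54e-10 J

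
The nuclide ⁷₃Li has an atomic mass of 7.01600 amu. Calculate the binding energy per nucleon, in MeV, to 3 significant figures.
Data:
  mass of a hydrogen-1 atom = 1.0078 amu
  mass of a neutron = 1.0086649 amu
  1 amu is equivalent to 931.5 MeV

5.60 MeV/nucleon

With 3 protons and 4 neutrons (A = 7):
Mass of separated nucleons = 3(1.0078) + 4(1.0086649) = 3.0234 + 4.0346596 = 7.0580596 amu
The mass defect is 7.0580596 − 7.01600 = 0.0420596 amu.
Converting to energy: 0.0420596 amu × 931.5 MeV/amu = 39.1785 MeV
BE/A = 39.1785 MeV / 7 = 5.597 MeV/nucleon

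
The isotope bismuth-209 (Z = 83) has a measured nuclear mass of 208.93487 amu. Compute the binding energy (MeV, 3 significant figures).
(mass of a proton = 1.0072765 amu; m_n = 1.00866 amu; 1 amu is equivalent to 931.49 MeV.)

1640 MeV

Σm = 83·m_p + 126·m_n = 83.6039495 + 127.09116 = 210.6951095 amu
Mass defect Δm = 210.6951095 − 208.93487 = 1.7602395 amu
Binding energy = Δm·c² = 1.7602395 × 931.49 MeV/amu = 1639.65 MeV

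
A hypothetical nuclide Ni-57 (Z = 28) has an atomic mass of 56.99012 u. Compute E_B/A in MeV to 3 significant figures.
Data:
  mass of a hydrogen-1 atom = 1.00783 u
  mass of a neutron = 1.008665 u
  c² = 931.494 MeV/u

With 28 protons and 29 neutrons (A = 57):
Σm = 28·m(¹H) + 29·m_n = 28.21924 + 29.251285 = 57.470525 u
Δm = 57.470525 − 56.99012 = 0.480405 u
E_B = 0.480405 × 931.494 = 447.494 MeV
Dividing by A = 57 gives 7.851 MeV per nucleon.

7.85 MeV/nucleon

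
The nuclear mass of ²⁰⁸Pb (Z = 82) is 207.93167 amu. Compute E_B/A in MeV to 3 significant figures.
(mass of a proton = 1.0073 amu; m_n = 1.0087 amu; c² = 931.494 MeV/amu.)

7.90 MeV/nucleon

Z = 82, so N = A − Z = 208 − 82 = 126.
Σm = 82·m_p + 126·m_n = 82.5986 + 127.0962 = 209.6948 amu
Mass defect Δm = 209.6948 − 207.93167 = 1.76313 amu
Binding energy = Δm·c² = 1.76313 × 931.494 MeV/amu = 1642.35 MeV
BE/A = 1642.35 MeV / 208 = 7.896 MeV/nucleon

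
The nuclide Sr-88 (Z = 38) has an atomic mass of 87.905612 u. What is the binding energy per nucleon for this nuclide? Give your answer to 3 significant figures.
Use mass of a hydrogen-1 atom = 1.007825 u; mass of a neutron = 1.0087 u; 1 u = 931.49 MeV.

Σm = 38·m(¹H) + 50·m_n = 38.297350 + 50.4350 = 88.732350 u
Mass defect Δm = 88.732350 − 87.905612 = 0.826738 u
E_B = 0.826738 × 931.49 = 770.098 MeV
Dividing by A = 88 gives 8.751 MeV per nucleon.

8.75 MeV/nucleon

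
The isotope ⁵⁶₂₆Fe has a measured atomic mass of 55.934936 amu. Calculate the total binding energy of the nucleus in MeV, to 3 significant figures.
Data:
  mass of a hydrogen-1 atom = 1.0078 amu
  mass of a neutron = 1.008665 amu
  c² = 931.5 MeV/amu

Total constituent mass: 26 × 1.0078 + 30 × 1.008665 = 56.462750 amu
Δm = 56.462750 − 55.934936 = 0.527814 amu
E_B = 0.527814 × 931.5 = 491.659 MeV

492 MeV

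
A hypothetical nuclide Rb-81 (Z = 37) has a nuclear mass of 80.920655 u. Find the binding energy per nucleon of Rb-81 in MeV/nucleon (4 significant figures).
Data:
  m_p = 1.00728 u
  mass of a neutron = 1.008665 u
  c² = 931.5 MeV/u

Z = 37, so N = A − Z = 81 − 37 = 44.
Σm = 37·m_p + 44·m_n = 37.26936 + 44.381260 = 81.650620 u
Δm = 81.650620 − 80.920655 = 0.729965 u
Binding energy = Δm·c² = 0.729965 × 931.5 MeV/u = 679.962 MeV
Per nucleon: 679.962 / 81 = 8.395 MeV

8.395 MeV/nucleon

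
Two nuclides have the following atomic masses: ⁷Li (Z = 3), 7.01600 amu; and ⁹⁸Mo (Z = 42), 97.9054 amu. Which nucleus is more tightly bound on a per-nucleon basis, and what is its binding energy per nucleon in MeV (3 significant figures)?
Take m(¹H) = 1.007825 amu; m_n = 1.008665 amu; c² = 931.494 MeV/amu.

⁹⁸Mo; 8.64 MeV/nucleon

⁷Li: Σm = 3(1.007825) + 4(1.008665) = 7.058135 amu; Δm = 0.042135 amu; E_B = 39.248 MeV; E_B/A = 5.607 MeV
⁹⁸Mo: Σm = 42(1.007825) + 56(1.008665) = 98.813890 amu; Δm = 0.908490 amu; E_B = 846.25 MeV; E_B/A = 8.635 MeV
⁹⁸Mo has the higher binding energy per nucleon, so it is the more tightly bound nucleus.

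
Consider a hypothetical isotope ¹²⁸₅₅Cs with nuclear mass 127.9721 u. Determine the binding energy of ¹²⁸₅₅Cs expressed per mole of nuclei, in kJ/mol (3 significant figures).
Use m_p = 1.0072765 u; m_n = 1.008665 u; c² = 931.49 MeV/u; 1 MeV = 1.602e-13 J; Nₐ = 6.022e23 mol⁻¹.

9.53e+10 kJ/mol

Σm = 55·m_p + 73·m_n = 55.4002075 + 73.632545 = 129.0327525 u
Δm = 129.0327525 − 127.9721 = 1.0606525 u
E_B = 1.0606525 × 931.49 = 987.987 MeV
Per nucleus in joules: 987.987 MeV × 1.602e-13 J/MeV = 1.5828e-10 J
Per mole: 1.5828e-10 J × 6.022e23 mol⁻¹ = 9.5316e+13 J/mol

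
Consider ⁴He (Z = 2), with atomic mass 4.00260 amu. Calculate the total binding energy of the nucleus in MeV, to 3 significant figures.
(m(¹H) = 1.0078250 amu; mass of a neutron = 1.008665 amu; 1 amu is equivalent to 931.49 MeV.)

Z = 2, so N = A − Z = 4 − 2 = 2.
Σm = 2·m(¹H) + 2·m_n = 2.0156500 + 2.017330 = 4.0329800 amu
Δm = 4.0329800 − 4.00260 = 0.0303800 amu
Converting to energy: 0.0303800 amu × 931.49 MeV/amu = 28.2987 MeV

28.3 MeV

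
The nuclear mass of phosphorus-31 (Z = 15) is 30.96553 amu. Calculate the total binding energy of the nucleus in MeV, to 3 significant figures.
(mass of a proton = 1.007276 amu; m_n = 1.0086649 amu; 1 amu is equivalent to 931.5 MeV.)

Σm = 15·m_p + 16·m_n = 15.109140 + 16.1386384 = 31.2477784 amu
Δm = 31.2477784 − 30.96553 = 0.2822484 amu
Binding energy = Δm·c² = 0.2822484 × 931.5 MeV/amu = 262.914 MeV

263 MeV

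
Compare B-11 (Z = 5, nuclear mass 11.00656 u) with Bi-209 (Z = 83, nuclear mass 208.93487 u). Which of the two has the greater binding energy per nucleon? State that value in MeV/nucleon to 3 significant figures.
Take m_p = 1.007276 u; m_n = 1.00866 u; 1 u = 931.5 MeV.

B-11: Σm = 5(1.007276) + 6(1.00866) = 11.088340 u; Δm = 0.081780 u; E_B = 76.178 MeV; E_B/A = 6.925 MeV
Bi-209: Σm = 83(1.007276) + 126(1.00866) = 210.695068 u; Δm = 1.760198 u; E_B = 1639.6 MeV; E_B/A = 7.845 MeV
Bi-209 has the higher binding energy per nucleon, so it is the more tightly bound nucleus.

Bi-209; 7.85 MeV/nucleon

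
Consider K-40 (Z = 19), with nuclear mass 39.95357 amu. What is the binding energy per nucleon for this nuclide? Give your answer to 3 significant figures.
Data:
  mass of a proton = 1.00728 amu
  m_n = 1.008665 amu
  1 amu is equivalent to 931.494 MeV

Total constituent mass: 19 × 1.00728 + 21 × 1.008665 = 40.320285 amu
Δm = 40.320285 − 39.95357 = 0.366715 amu
Binding energy = Δm·c² = 0.366715 × 931.494 MeV/amu = 341.593 MeV
BE/A = 341.593 MeV / 40 = 8.540 MeV/nucleon

8.54 MeV/nucleon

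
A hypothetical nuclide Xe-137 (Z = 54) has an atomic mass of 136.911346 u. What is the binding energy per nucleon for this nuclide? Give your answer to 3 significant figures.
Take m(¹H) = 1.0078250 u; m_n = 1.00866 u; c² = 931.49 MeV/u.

8.36 MeV/nucleon

The nucleus contains 54 protons and 137 − 54 = 83 neutrons.
Mass of separated nucleons = 54(1.0078250) + 83(1.00866) = 54.4225500 + 83.71878 = 138.1413300 u
Mass defect Δm = 138.1413300 − 136.911346 = 1.2299840 u
Binding energy = Δm·c² = 1.2299840 × 931.49 MeV/u = 1145.72 MeV
Dividing by A = 137 gives 8.363 MeV per nucleon.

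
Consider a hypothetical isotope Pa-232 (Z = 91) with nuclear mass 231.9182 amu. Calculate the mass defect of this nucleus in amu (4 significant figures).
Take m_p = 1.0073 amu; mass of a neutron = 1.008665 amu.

1.968 amu

Σm = 91·m_p + 141·m_n = 91.6643 + 142.221765 = 233.886065 amu
Mass defect Δm = 233.886065 − 231.9182 = 1.967865 amu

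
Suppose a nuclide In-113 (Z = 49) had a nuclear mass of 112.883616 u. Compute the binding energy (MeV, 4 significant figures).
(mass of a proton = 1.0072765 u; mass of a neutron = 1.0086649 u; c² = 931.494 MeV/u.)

957.1 MeV

Z = 49, so N = A − Z = 113 − 49 = 64.
Total constituent mass: 49 × 1.0072765 + 64 × 1.0086649 = 113.9111021 u
Δm = 113.9111021 − 112.883616 = 1.0274861 u
Converting to energy: 1.0274861 u × 931.494 MeV/u = 957.097 MeV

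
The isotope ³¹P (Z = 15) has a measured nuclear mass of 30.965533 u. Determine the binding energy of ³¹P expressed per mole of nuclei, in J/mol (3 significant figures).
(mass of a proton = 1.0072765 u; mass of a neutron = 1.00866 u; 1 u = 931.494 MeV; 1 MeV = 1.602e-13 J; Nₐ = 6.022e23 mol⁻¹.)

2.54e+13 J/mol

Z = 15, so N = A − Z = 31 − 15 = 16.
Total constituent mass: 15 × 1.0072765 + 16 × 1.00866 = 31.2477075 u
Δm = 31.2477075 − 30.965533 = 0.2821745 u
Binding energy = Δm·c² = 0.2821745 × 931.494 MeV/u = 262.844 MeV
Per nucleus in joules: 262.844 MeV × 1.602e-13 J/MeV = 4.2108e-11 J
Per mole: 4.2108e-11 J × 6.022e23 mol⁻¹ = 2.5357e+13 J/mol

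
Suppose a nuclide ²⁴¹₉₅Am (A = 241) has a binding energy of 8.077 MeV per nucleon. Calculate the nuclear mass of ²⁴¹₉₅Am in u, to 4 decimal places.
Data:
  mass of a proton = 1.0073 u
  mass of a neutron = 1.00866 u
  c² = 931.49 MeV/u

240.8681 u

Total binding energy = 241 × 8.077 = 1946.557 MeV
Mass defect = 1946.557 MeV / (931.49 MeV/u) = 2.089724 u
Constituent mass = 95(1.0073) + 146(1.00866) = 242.95786 u
Nuclear mass = 242.95786 − 2.089724 = 240.868136 u ≈ 240.8681 u (to 4 decimal places)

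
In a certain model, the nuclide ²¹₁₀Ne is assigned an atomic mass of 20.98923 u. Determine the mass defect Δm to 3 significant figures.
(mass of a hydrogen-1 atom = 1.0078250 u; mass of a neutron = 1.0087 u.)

Z = 10, so N = A − Z = 21 − 10 = 11.
Mass of separated nucleons = 10(1.0078250) + 11(1.0087) = 10.0782500 + 11.0957 = 21.1739500 u
Δm = 21.1739500 − 20.98923 = 0.1847200 u

0.185 u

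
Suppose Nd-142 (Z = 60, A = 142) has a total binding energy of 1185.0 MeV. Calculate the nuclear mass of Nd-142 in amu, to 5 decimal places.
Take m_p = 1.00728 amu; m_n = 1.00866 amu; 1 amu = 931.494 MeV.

141.87477 amu

Mass defect = 1185.0 MeV / (931.494 MeV/amu) = 1.2721499 amu
Constituent mass = 60(1.00728) + 82(1.00866) = 143.14692 amu
Nuclear mass = 143.14692 − 1.2721499 = 141.8747701 amu ≈ 141.87477 amu (to 5 decimal places)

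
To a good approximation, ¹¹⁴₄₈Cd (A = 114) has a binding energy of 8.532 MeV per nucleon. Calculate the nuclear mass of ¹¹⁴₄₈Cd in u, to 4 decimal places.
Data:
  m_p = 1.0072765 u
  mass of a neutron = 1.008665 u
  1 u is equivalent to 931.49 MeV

113.8770 u

Total binding energy = 114 × 8.532 = 972.648 MeV
Mass defect = 972.648 MeV / (931.49 MeV/u) = 1.044185 u
Constituent mass = 48(1.0072765) + 66(1.008665) = 114.9211620 u
Nuclear mass = 114.9211620 − 1.044185 = 113.8769770 u ≈ 113.8770 u (to 4 decimal places)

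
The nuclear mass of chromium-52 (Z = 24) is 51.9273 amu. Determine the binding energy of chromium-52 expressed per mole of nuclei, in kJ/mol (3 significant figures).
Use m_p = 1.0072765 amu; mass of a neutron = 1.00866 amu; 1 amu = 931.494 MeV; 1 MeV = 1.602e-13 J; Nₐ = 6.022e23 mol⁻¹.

Total constituent mass: 24 × 1.0072765 + 28 × 1.00866 = 52.4171160 amu
Δm = 52.4171160 − 51.9273 = 0.4898160 amu
Converting to energy: 0.4898160 amu × 931.494 MeV/amu = 456.261 MeV
Per nucleus in joules: 456.261 MeV × 1.602e-13 J/MeV = 7.3093e-11 J
Per mole: 7.3093e-11 J × 6.022e23 mol⁻¹ = 4.4017e+13 J/mol

4.40e+10 kJ/mol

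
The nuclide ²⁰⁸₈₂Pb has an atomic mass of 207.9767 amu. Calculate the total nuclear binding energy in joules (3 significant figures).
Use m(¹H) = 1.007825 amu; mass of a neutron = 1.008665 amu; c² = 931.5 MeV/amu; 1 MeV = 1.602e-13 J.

2.62e-10 J

Total constituent mass: 82 × 1.007825 + 126 × 1.008665 = 209.733440 amu
The mass defect is 209.733440 − 207.9767 = 1.756740 amu.
E_B = 1.756740 × 931.5 = 1636.40 MeV
In joules: 1636.40 MeV × 1.602e-13 J/MeV = 2.6215e-10 J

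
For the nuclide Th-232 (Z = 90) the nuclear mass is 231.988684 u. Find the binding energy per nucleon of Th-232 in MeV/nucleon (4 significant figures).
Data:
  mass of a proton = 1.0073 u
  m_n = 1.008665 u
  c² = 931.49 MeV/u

Total constituent mass: 90 × 1.0073 + 142 × 1.008665 = 233.887430 u
Mass defect Δm = 233.887430 − 231.988684 = 1.898746 u
Converting to energy: 1.898746 u × 931.49 MeV/u = 1768.66 MeV
Per nucleon: 1768.66 / 232 = 7.624 MeV

7.624 MeV/nucleon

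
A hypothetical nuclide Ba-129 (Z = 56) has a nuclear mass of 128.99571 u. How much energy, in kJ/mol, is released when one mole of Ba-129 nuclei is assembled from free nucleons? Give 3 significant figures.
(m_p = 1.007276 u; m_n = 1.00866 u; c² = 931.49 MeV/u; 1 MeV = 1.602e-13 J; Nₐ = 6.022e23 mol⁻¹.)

With 56 protons and 73 neutrons (A = 129):
Total constituent mass: 56 × 1.007276 + 73 × 1.00866 = 130.039636 u
The mass defect is 130.039636 − 128.99571 = 1.043926 u.
Converting to energy: 1.043926 u × 931.49 MeV/u = 972.407 MeV
Per nucleus in joules: 972.407 MeV × 1.602e-13 J/MeV = 1.5578e-10 J
Per mole: 1.5578e-10 J × 6.022e23 mol⁻¹ = 9.3811e+13 J/mol

9.38e+10 kJ/mol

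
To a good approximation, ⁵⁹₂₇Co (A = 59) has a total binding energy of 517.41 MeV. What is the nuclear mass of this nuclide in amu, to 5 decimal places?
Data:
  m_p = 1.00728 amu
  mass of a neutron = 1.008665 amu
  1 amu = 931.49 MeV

Mass defect = 517.41 MeV / (931.49 MeV/amu) = 0.5554649 amu
Constituent mass = 27(1.00728) + 32(1.008665) = 59.473840 amu
Nuclear mass = 59.473840 − 0.5554649 = 58.9183751 amu ≈ 58.91838 amu (to 5 decimal places)

58.91838 amu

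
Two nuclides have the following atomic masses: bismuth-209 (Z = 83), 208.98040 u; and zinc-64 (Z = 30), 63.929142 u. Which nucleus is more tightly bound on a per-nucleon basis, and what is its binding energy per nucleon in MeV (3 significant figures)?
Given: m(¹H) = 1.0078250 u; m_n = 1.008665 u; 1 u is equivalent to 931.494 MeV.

zinc-64; 8.74 MeV/nucleon

bismuth-209: Σm = 83(1.0078250) + 126(1.008665) = 210.7412650 u; Δm = 1.7608650 u; E_B = 1640.2 MeV; E_B/A = 7.848 MeV
zinc-64: Σm = 30(1.0078250) + 34(1.008665) = 64.5293600 u; Δm = 0.6002180 u; E_B = 559.10 MeV; E_B/A = 8.736 MeV
zinc-64 has the higher binding energy per nucleon, so it is the more tightly bound nucleus.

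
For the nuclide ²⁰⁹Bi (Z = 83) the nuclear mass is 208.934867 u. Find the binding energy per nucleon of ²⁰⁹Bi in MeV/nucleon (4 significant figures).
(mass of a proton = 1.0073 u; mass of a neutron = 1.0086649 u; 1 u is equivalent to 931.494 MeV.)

With 83 protons and 126 neutrons (A = 209):
Mass of separated nucleons = 83(1.0073) + 126(1.0086649) = 83.6059 + 127.0917774 = 210.6976774 u
Mass defect Δm = 210.6976774 − 208.934867 = 1.7628104 u
Converting to energy: 1.7628104 u × 931.494 MeV/u = 1642.05 MeV
Per nucleon: 1642.05 / 209 = 7.857 MeV

7.857 MeV/nucleon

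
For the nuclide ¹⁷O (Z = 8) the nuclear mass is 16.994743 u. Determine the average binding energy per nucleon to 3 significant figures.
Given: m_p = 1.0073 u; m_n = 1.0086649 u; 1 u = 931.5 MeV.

Σm = 8·m_p + 9·m_n = 8.0584 + 9.0779841 = 17.1363841 u
Mass defect Δm = 17.1363841 − 16.994743 = 0.1416411 u
Binding energy = Δm·c² = 0.1416411 × 931.5 MeV/u = 131.939 MeV
Dividing by A = 17 gives 7.761 MeV per nucleon.

7.76 MeV/nucleon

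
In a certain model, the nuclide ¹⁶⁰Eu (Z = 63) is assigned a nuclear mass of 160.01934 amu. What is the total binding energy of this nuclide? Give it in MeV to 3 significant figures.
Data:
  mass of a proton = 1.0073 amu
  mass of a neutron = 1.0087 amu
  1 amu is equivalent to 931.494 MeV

Z = 63, so N = A − Z = 160 − 63 = 97.
Σm = 63·m_p + 97·m_n = 63.4599 + 97.8439 = 161.3038 amu
Δm = 161.3038 − 160.01934 = 1.28446 amu
E_B = 1.28446 × 931.494 = 1196.47 MeV

1200 MeV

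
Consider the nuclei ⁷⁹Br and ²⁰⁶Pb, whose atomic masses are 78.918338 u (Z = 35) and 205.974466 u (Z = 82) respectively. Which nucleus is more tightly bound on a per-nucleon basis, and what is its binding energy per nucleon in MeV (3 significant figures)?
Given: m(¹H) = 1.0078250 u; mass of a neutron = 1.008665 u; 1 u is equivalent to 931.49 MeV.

⁷⁹Br; 8.69 MeV/nucleon

⁷⁹Br: Σm = 35(1.0078250) + 44(1.008665) = 79.6551350 u; Δm = 0.7367970 u; E_B = 686.32 MeV; E_B/A = 8.688 MeV
²⁰⁶Pb: Σm = 82(1.0078250) + 124(1.008665) = 207.7161100 u; Δm = 1.7416440 u; E_B = 1622.3 MeV; E_B/A = 7.875 MeV
⁷⁹Br has the higher binding energy per nucleon, so it is the more tightly bound nucleus.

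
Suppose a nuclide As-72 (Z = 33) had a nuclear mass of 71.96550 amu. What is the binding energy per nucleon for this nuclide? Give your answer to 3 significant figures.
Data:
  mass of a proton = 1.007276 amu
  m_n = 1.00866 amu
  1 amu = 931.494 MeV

7.92 MeV/nucleon

Z = 33, so N = A − Z = 72 − 33 = 39.
Total constituent mass: 33 × 1.007276 + 39 × 1.00866 = 72.577848 amu
The mass defect is 72.577848 − 71.96550 = 0.612348 amu.
E_B = 0.612348 × 931.494 = 570.398 MeV
BE/A = 570.398 MeV / 72 = 7.922 MeV/nucleon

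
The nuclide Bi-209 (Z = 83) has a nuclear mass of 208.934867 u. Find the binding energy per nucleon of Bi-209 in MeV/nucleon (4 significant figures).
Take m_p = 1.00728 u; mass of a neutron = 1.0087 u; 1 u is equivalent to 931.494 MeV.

7.869 MeV/nucleon

Total constituent mass: 83 × 1.00728 + 126 × 1.0087 = 210.70044 u
The mass defect is 210.70044 − 208.934867 = 1.765573 u.
Converting to energy: 1.765573 u × 931.494 MeV/u = 1644.62 MeV
Dividing by A = 209 gives 7.869 MeV per nucleon.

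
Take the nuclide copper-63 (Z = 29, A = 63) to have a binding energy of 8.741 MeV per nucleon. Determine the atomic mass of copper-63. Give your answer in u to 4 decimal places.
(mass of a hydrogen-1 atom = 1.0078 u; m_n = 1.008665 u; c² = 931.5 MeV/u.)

Total binding energy = 63 × 8.741 = 550.683 MeV
Mass defect = 550.683 MeV / (931.5 MeV/u) = 0.591179 u
Constituent mass = 29(1.0078) + 34(1.008665) = 63.520810 u
Atomic mass = 63.520810 − 0.591179 = 62.929631 u ≈ 62.9296 u (to 4 decimal places)

62.9296 u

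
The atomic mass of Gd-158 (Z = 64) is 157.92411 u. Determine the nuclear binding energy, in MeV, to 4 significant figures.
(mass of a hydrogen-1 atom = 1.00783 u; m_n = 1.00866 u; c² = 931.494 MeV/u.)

Mass of separated nucleons = 64(1.00783) + 94(1.00866) = 64.50112 + 94.81404 = 159.31516 u
The mass defect is 159.31516 − 157.92411 = 1.39105 u.
Binding energy = Δm·c² = 1.39105 × 931.494 MeV/u = 1295.75 MeV

1296 MeV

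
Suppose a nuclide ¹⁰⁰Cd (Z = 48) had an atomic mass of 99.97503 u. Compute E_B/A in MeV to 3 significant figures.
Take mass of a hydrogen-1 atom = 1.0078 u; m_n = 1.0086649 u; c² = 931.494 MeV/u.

7.92 MeV/nucleon

With 48 protons and 52 neutrons (A = 100):
Mass of separated nucleons = 48(1.0078) + 52(1.0086649) = 48.3744 + 52.4505748 = 100.8249748 u
Mass defect Δm = 100.8249748 − 99.97503 = 0.8499448 u
Converting to energy: 0.8499448 u × 931.494 MeV/u = 791.718 MeV
BE/A = 791.718 MeV / 100 = 7.917 MeV/nucleon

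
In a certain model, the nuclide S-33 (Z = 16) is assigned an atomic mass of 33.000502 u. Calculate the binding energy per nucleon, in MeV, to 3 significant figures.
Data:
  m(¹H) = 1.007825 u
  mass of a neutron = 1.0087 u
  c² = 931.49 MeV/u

The nucleus contains 16 protons and 33 − 16 = 17 neutrons.
Mass of separated nucleons = 16(1.007825) + 17(1.0087) = 16.125200 + 17.1479 = 33.273100 u
Mass defect Δm = 33.273100 − 33.000502 = 0.272598 u
Binding energy = Δm·c² = 0.272598 × 931.49 MeV/u = 253.922 MeV
Per nucleon: 253.922 / 33 = 7.6946 MeV

7.69 MeV/nucleon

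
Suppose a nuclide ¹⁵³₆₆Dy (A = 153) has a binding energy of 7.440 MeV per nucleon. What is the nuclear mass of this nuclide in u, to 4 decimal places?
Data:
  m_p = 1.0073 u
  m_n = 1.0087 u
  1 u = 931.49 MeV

153.0167 u

Total binding energy = 153 × 7.440 = 1138.320 MeV
Mass defect = 1138.320 MeV / (931.49 MeV/u) = 1.222042 u
Constituent mass = 66(1.0073) + 87(1.0087) = 154.2387 u
Nuclear mass = 154.2387 − 1.222042 = 153.016658 u ≈ 153.0167 u (to 4 decimal places)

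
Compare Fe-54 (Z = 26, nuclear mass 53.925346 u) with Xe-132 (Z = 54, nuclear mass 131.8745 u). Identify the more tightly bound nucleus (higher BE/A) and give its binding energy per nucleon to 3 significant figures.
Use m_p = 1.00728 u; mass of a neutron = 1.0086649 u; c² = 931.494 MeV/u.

Fe-54; 8.74 MeV/nucleon

Fe-54: Σm = 26(1.00728) + 28(1.0086649) = 54.4318972 u; Δm = 0.5065512 u; E_B = 471.85 MeV; E_B/A = 8.738 MeV
Xe-132: Σm = 54(1.00728) + 78(1.0086649) = 133.0689822 u; Δm = 1.1944822 u; E_B = 1112.65 MeV; E_B/A = 8.429 MeV
Fe-54 has the higher binding energy per nucleon, so it is the more tightly bound nucleus.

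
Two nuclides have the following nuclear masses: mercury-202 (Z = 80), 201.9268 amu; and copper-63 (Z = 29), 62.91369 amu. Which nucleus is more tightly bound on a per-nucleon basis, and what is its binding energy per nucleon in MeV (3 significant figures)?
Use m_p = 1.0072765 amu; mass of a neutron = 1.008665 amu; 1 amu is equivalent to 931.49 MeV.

copper-63; 8.75 MeV/nucleon

mercury-202: Σm = 80(1.0072765) + 122(1.008665) = 203.6392500 amu; Δm = 1.7124500 amu; E_B = 1595.1 MeV; E_B/A = 7.897 MeV
copper-63: Σm = 29(1.0072765) + 34(1.008665) = 63.5056285 amu; Δm = 0.5919385 amu; E_B = 551.38 MeV; E_B/A = 8.752 MeV
copper-63 has the higher binding energy per nucleon, so it is the more tightly bound nucleus.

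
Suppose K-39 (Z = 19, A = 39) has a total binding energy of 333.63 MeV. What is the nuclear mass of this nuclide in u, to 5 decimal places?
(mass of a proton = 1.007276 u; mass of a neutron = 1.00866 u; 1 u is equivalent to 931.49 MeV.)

38.95328 u

Mass defect = 333.63 MeV / (931.49 MeV/u) = 0.3581681 u
Constituent mass = 19(1.007276) + 20(1.00866) = 39.311444 u
Nuclear mass = 39.311444 − 0.3581681 = 38.9532759 u ≈ 38.95328 u (to 5 decimal places)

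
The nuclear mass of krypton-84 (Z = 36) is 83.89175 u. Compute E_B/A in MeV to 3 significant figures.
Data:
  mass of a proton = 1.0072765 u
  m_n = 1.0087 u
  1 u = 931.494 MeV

8.74 MeV/nucleon

The nucleus contains 36 protons and 84 − 36 = 48 neutrons.
Mass of separated nucleons = 36(1.0072765) + 48(1.0087) = 36.2619540 + 48.4176 = 84.6795540 u
Mass defect Δm = 84.6795540 − 83.89175 = 0.7878040 u
Binding energy = Δm·c² = 0.7878040 × 931.494 MeV/u = 733.835 MeV
Per nucleon: 733.835 / 84 = 8.736 MeV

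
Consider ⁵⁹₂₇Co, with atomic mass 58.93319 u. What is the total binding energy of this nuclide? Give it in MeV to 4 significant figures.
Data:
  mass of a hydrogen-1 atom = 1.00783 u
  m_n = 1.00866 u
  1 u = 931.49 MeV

517.3 MeV

Z = 27, so N = A − Z = 59 − 27 = 32.
Total constituent mass: 27 × 1.00783 + 32 × 1.00866 = 59.48853 u
Δm = 59.48853 − 58.93319 = 0.55534 u
Converting to energy: 0.55534 u × 931.49 MeV/u = 517.294 MeV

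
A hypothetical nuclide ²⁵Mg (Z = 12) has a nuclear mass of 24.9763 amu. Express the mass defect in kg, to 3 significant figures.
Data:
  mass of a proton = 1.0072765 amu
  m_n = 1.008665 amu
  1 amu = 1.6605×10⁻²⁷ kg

3.71e-28 kg

Σm = 12·m_p + 13·m_n = 12.0873180 + 13.112645 = 25.1999630 amu
The mass defect is 25.1999630 − 24.9763 = 0.2236630 amu.
In SI units: 0.2236630 amu × 1.6605×10⁻²⁷ kg/amu = 3.7139e-28 kg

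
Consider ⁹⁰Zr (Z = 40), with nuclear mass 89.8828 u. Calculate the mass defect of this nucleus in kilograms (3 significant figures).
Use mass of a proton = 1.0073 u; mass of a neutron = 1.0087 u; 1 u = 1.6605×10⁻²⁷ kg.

The nucleus contains 40 protons and 90 − 40 = 50 neutrons.
Mass of separated nucleons = 40(1.0073) + 50(1.0087) = 40.2920 + 50.4350 = 90.7270 u
Mass defect Δm = 90.7270 − 89.8828 = 0.8442 u
In SI units: 0.8442 u × 1.6605×10⁻²⁷ kg/u = 1.4018e-27 kg

1.40e-27 kg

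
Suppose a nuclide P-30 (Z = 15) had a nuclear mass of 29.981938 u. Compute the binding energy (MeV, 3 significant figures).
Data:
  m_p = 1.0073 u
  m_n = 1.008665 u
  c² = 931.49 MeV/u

240 MeV

Total constituent mass: 15 × 1.0073 + 15 × 1.008665 = 30.239475 u
The mass defect is 30.239475 − 29.981938 = 0.257537 u.
Converting to energy: 0.257537 u × 931.49 MeV/u = 239.893 MeV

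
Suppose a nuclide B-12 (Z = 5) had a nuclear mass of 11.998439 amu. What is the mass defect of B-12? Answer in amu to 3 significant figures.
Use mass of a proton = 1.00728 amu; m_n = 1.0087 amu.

Σm = 5·m_p + 7·m_n = 5.03640 + 7.0609 = 12.09730 amu
Δm = 12.09730 − 11.998439 = 0.098861 amu

0.0989 amu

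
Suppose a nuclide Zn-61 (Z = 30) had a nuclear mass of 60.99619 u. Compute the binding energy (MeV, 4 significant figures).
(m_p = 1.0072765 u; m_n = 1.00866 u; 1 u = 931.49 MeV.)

The nucleus contains 30 protons and 61 − 30 = 31 neutrons.
Total constituent mass: 30 × 1.0072765 + 31 × 1.00866 = 61.4867550 u
Mass defect Δm = 61.4867550 − 60.99619 = 0.4905650 u
Converting to energy: 0.4905650 u × 931.49 MeV/u = 456.956 MeV

457.0 MeV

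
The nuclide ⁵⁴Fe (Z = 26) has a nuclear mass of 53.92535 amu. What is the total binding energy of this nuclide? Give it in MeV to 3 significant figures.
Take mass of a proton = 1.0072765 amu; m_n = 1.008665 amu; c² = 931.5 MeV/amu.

472 MeV

Z = 26, so N = A − Z = 54 − 26 = 28.
Mass of separated nucleons = 26(1.0072765) + 28(1.008665) = 26.1891890 + 28.242620 = 54.4318090 amu
Δm = 54.4318090 − 53.92535 = 0.5064590 amu
Converting to energy: 0.5064590 amu × 931.5 MeV/amu = 471.767 MeV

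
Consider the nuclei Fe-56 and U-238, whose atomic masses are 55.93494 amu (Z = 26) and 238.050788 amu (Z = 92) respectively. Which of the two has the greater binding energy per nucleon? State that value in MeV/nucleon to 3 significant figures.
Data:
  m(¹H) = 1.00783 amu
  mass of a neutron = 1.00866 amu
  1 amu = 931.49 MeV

Fe-56; 8.79 MeV/nucleon

Fe-56: Σm = 26(1.00783) + 30(1.00866) = 56.46338 amu; Δm = 0.52844 amu; E_B = 492.24 MeV; E_B/A = 8.790 MeV
U-238: Σm = 92(1.00783) + 146(1.00866) = 239.98472 amu; Δm = 1.933932 amu; E_B = 1801.4 MeV; E_B/A = 7.569 MeV
Fe-56 has the higher binding energy per nucleon, so it is the more tightly bound nucleus.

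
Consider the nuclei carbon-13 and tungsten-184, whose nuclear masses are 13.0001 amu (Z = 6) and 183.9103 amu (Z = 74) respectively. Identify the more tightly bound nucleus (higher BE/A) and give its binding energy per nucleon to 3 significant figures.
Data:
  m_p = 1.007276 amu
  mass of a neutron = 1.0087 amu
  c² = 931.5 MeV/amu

carbon-13: Σm = 6(1.007276) + 7(1.0087) = 13.104556 amu; Δm = 0.104456 amu; E_B = 97.301 MeV; E_B/A = 7.4847 MeV
tungsten-184: Σm = 74(1.007276) + 110(1.0087) = 185.495424 amu; Δm = 1.585124 amu; E_B = 1476.54 MeV; E_B/A = 8.0247 MeV
tungsten-184 has the higher binding energy per nucleon, so it is the more tightly bound nucleus.

tungsten-184; 8.02 MeV/nucleon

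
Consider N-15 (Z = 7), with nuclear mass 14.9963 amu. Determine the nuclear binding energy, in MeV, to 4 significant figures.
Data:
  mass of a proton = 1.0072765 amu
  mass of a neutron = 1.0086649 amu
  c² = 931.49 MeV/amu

115.5 MeV

Mass of separated nucleons = 7(1.0072765) + 8(1.0086649) = 7.0509355 + 8.0693192 = 15.1202547 amu
Δm = 15.1202547 − 14.9963 = 0.1239547 amu
E_B = 0.1239547 × 931.49 = 115.463 MeV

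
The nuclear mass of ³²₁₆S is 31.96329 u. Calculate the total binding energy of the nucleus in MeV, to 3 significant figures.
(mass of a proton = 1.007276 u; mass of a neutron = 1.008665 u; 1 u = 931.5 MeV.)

272 MeV

Mass of separated nucleons = 16(1.007276) + 16(1.008665) = 16.116416 + 16.138640 = 32.255056 u
Δm = 32.255056 − 31.96329 = 0.291766 u
Converting to energy: 0.291766 u × 931.5 MeV/u = 271.780 MeV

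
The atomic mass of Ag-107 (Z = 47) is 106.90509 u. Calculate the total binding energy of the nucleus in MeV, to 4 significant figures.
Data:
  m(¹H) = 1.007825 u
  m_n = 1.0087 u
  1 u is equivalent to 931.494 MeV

Mass of separated nucleons = 47(1.007825) + 60(1.0087) = 47.367775 + 60.5220 = 107.889775 u
Δm = 107.889775 − 106.90509 = 0.984685 u
E_B = 0.984685 × 931.494 = 917.228 MeV

917.2 MeV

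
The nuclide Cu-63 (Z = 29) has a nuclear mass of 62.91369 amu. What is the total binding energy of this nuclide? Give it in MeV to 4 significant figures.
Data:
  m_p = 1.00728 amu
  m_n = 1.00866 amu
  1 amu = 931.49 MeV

551.3 MeV

Total constituent mass: 29 × 1.00728 + 34 × 1.00866 = 63.50556 amu
Mass defect Δm = 63.50556 − 62.91369 = 0.59187 amu
Binding energy = Δm·c² = 0.59187 × 931.49 MeV/amu = 551.321 MeV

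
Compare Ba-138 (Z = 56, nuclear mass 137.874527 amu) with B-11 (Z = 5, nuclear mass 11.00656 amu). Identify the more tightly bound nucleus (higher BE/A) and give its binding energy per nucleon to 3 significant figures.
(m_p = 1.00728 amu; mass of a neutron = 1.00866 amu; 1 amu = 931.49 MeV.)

Ba-138: Σm = 56(1.00728) + 82(1.00866) = 139.11780 amu; Δm = 1.243273 amu; E_B = 1158.1 MeV; E_B/A = 8.392 MeV
B-11: Σm = 5(1.00728) + 6(1.00866) = 11.08836 amu; Δm = 0.08180 amu; E_B = 76.196 MeV; E_B/A = 6.927 MeV
Ba-138 has the higher binding energy per nucleon, so it is the more tightly bound nucleus.

Ba-138; 8.39 MeV/nucleon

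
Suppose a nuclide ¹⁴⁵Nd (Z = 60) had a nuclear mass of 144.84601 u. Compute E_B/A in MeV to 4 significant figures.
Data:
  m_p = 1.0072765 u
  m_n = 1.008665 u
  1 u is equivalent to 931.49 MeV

8.525 MeV/nucleon

Total constituent mass: 60 × 1.0072765 + 85 × 1.008665 = 146.1731150 u
Mass defect Δm = 146.1731150 − 144.84601 = 1.3271050 u
E_B = 1.3271050 × 931.49 = 1236.19 MeV
Per nucleon: 1236.19 / 145 = 8.525 MeV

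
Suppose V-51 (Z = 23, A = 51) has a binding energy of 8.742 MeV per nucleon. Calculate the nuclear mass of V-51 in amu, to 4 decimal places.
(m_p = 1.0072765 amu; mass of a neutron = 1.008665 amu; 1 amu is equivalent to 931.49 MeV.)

50.9313 amu

Total binding energy = 51 × 8.742 = 445.842 MeV
Mass defect = 445.842 MeV / (931.49 MeV/amu) = 0.478633 amu
Constituent mass = 23(1.0072765) + 28(1.008665) = 51.4099795 amu
Nuclear mass = 51.4099795 − 0.478633 = 50.9313465 amu ≈ 50.9313 amu (to 4 decimal places)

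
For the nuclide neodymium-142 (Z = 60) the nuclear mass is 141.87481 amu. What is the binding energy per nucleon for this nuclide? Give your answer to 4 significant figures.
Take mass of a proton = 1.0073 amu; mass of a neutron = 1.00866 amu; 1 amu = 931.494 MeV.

8.353 MeV/nucleon

Mass of separated nucleons = 60(1.0073) + 82(1.00866) = 60.4380 + 82.71012 = 143.14812 amu
The mass defect is 143.14812 − 141.87481 = 1.27331 amu.
Converting to energy: 1.27331 amu × 931.494 MeV/amu = 1186.08 MeV
Per nucleon: 1186.08 / 142 = 8.353 MeV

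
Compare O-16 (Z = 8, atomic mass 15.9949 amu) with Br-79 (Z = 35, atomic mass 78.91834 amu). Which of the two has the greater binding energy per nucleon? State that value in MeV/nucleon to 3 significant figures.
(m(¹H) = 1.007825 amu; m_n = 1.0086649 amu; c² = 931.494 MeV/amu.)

Br-79; 8.69 MeV/nucleon

O-16: Σm = 8(1.007825) + 8(1.0086649) = 16.1319192 amu; Δm = 0.1370192 amu; E_B = 127.63 MeV; E_B/A = 7.977 MeV
Br-79: Σm = 35(1.007825) + 44(1.0086649) = 79.6551306 amu; Δm = 0.7367906 amu; E_B = 686.32 MeV; E_B/A = 8.688 MeV
Br-79 has the higher binding energy per nucleon, so it is the more tightly bound nucleus.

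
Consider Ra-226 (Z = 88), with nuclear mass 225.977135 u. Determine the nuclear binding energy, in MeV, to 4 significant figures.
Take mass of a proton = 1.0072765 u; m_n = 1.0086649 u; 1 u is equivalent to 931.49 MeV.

With 88 protons and 138 neutrons (A = 226):
Σm = 88·m_p + 138·m_n = 88.6403320 + 139.1957562 = 227.8360882 u
Mass defect Δm = 227.8360882 − 225.977135 = 1.8589532 u
E_B = 1.8589532 × 931.49 = 1731.60 MeV

1732 MeV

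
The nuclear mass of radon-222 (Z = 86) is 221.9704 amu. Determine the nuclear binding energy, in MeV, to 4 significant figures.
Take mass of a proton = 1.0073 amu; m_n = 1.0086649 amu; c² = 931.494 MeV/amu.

With 86 protons and 136 neutrons (A = 222):
Total constituent mass: 86 × 1.0073 + 136 × 1.0086649 = 223.8062264 amu
The mass defect is 223.8062264 − 221.9704 = 1.8358264 amu.
Converting to energy: 1.8358264 amu × 931.494 MeV/amu = 1710.06 MeV

1710 MeV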